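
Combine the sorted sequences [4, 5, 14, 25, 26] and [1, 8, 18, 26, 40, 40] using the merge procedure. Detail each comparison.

Merging process:

Compare 4 vs 1: take 1 from right. Merged: [1]
Compare 4 vs 8: take 4 from left. Merged: [1, 4]
Compare 5 vs 8: take 5 from left. Merged: [1, 4, 5]
Compare 14 vs 8: take 8 from right. Merged: [1, 4, 5, 8]
Compare 14 vs 18: take 14 from left. Merged: [1, 4, 5, 8, 14]
Compare 25 vs 18: take 18 from right. Merged: [1, 4, 5, 8, 14, 18]
Compare 25 vs 26: take 25 from left. Merged: [1, 4, 5, 8, 14, 18, 25]
Compare 26 vs 26: take 26 from left. Merged: [1, 4, 5, 8, 14, 18, 25, 26]
Append remaining from right: [26, 40, 40]. Merged: [1, 4, 5, 8, 14, 18, 25, 26, 26, 40, 40]

Final merged array: [1, 4, 5, 8, 14, 18, 25, 26, 26, 40, 40]
Total comparisons: 8

The merged array is [1, 4, 5, 8, 14, 18, 25, 26, 26, 40, 40], requiring 8 comparisons. The merge step runs in O(n) time where n is the total number of elements.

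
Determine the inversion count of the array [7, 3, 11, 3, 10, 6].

Finding inversions in [7, 3, 11, 3, 10, 6]:

(0, 1): arr[0]=7 > arr[1]=3
(0, 3): arr[0]=7 > arr[3]=3
(0, 5): arr[0]=7 > arr[5]=6
(2, 3): arr[2]=11 > arr[3]=3
(2, 4): arr[2]=11 > arr[4]=10
(2, 5): arr[2]=11 > arr[5]=6
(4, 5): arr[4]=10 > arr[5]=6

Total inversions: 7

The array has 7 inversion(s): (0,1), (0,3), (0,5), (2,3), (2,4), (2,5), (4,5). Each pair (i,j) satisfies i < j and arr[i] > arr[j].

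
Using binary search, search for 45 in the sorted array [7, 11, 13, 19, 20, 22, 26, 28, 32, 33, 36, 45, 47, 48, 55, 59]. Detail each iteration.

Binary search for 45 in [7, 11, 13, 19, 20, 22, 26, 28, 32, 33, 36, 45, 47, 48, 55, 59]:

lo=0, hi=15, mid=7, arr[mid]=28 -> 28 < 45, search right half
lo=8, hi=15, mid=11, arr[mid]=45 -> Found target at index 11!

Binary search finds 45 at index 11 after 2 comparisons. The search repeatedly halves the search space by comparing with the middle element.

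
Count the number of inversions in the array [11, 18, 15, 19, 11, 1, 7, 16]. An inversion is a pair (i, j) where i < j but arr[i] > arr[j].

Finding inversions in [11, 18, 15, 19, 11, 1, 7, 16]:

(0, 5): arr[0]=11 > arr[5]=1
(0, 6): arr[0]=11 > arr[6]=7
(1, 2): arr[1]=18 > arr[2]=15
(1, 4): arr[1]=18 > arr[4]=11
(1, 5): arr[1]=18 > arr[5]=1
(1, 6): arr[1]=18 > arr[6]=7
(1, 7): arr[1]=18 > arr[7]=16
(2, 4): arr[2]=15 > arr[4]=11
(2, 5): arr[2]=15 > arr[5]=1
(2, 6): arr[2]=15 > arr[6]=7
(3, 4): arr[3]=19 > arr[4]=11
(3, 5): arr[3]=19 > arr[5]=1
(3, 6): arr[3]=19 > arr[6]=7
(3, 7): arr[3]=19 > arr[7]=16
(4, 5): arr[4]=11 > arr[5]=1
(4, 6): arr[4]=11 > arr[6]=7

Total inversions: 16

The array has 16 inversion(s): (0,5), (0,6), (1,2), (1,4), (1,5), (1,6), (1,7), (2,4), (2,5), (2,6), (3,4), (3,5), (3,6), (3,7), (4,5), (4,6). Each pair (i,j) satisfies i < j and arr[i] > arr[j].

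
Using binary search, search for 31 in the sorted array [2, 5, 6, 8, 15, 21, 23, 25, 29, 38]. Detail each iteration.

Binary search for 31 in [2, 5, 6, 8, 15, 21, 23, 25, 29, 38]:

lo=0, hi=9, mid=4, arr[mid]=15 -> 15 < 31, search right half
lo=5, hi=9, mid=7, arr[mid]=25 -> 25 < 31, search right half
lo=8, hi=9, mid=8, arr[mid]=29 -> 29 < 31, search right half
lo=9, hi=9, mid=9, arr[mid]=38 -> 38 > 31, search left half
lo=9 > hi=8, target 31 not found

Binary search determines that 31 is not in the array after 4 comparisons. The search space was exhausted without finding the target.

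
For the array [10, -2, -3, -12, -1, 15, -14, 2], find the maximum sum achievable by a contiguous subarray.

Using Kadane's algorithm on [10, -2, -3, -12, -1, 15, -14, 2]:

Scanning through the array:
Position 1 (value -2): max_ending_here = 8, max_so_far = 10
Position 2 (value -3): max_ending_here = 5, max_so_far = 10
Position 3 (value -12): max_ending_here = -7, max_so_far = 10
Position 4 (value -1): max_ending_here = -1, max_so_far = 10
Position 5 (value 15): max_ending_here = 15, max_so_far = 15
Position 6 (value -14): max_ending_here = 1, max_so_far = 15
Position 7 (value 2): max_ending_here = 3, max_so_far = 15

Maximum subarray: [15]
Maximum sum: 15

The maximum subarray is [15] with sum 15. This subarray runs from index 5 to index 5.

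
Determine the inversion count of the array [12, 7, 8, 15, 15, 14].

Finding inversions in [12, 7, 8, 15, 15, 14]:

(0, 1): arr[0]=12 > arr[1]=7
(0, 2): arr[0]=12 > arr[2]=8
(3, 5): arr[3]=15 > arr[5]=14
(4, 5): arr[4]=15 > arr[5]=14

Total inversions: 4

The array has 4 inversion(s): (0,1), (0,2), (3,5), (4,5). Each pair (i,j) satisfies i < j and arr[i] > arr[j].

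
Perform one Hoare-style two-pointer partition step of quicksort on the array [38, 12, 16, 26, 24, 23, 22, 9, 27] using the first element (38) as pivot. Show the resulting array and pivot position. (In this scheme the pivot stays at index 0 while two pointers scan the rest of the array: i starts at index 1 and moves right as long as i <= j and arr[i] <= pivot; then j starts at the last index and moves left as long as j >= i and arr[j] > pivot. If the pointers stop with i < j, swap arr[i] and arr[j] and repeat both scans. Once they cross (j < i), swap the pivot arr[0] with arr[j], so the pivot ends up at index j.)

Hoare-style two-pointer partition with pivot = 38:

Initial array: [38, 12, 16, 26, 24, 23, 22, 9, 27]

Pointers start at i = 1, j = 8.
i ends at 9, j ends at 8: the pointers have crossed (j < i), so scanning stops.

Swap pivot arr[0] with arr[8] to place pivot at position 8: [27, 12, 16, 26, 24, 23, 22, 9, 38]
Pivot position: 8

After partitioning with pivot 38, the array becomes [27, 12, 16, 26, 24, 23, 22, 9, 38]. The pivot is placed at index 8. All elements to the left of the pivot are <= 38, and all elements to the right are > 38.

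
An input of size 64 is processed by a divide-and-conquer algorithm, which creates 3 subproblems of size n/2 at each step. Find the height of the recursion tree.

For divide and conquer with division factor 2:

Problem sizes at each level:
Level 0: 64
Level 1: 32
Level 2: 16
Level 3: 8
Level 4: 4
Level 5: 2
Level 6: 1

The root is level 0 and the size-1 base case is level 6 (the tree spans levels 0 through 6, i.e. 7 levels counting the root), so the depth is the number of divisions: log_2(64) = 6

The recursion tree depth is log_2(64) = 6. At each level, the problem size is divided by 2, so it takes 6 divisions to reduce to a base case of size 1. The algorithm makes 3 recursive calls at each level.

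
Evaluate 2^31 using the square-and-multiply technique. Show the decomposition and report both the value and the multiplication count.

Computing 2^31 by squaring (build up from 2^1; each line after the first costs one multiplication):

2^1 = 2
2^2 = (2^1)^2 = 2^2 = 4
2^3 = 2 * 2^2 = 2 * 4 = 8
2^6 = (2^3)^2 = 8^2 = 64
2^7 = 2 * 2^6 = 2 * 64 = 128
2^14 = (2^7)^2 = 128^2 = 16384
2^15 = 2 * 2^14 = 2 * 16384 = 32768
2^30 = (2^15)^2 = 32768^2 = 1073741824
2^31 = 2 * 2^30 = 2 * 1073741824 = 2147483648

Result: 2147483648
Multiplications needed: 8 (8 lines after 2^1)

2^31 = 2147483648. Using exponentiation by squaring, this requires 8 multiplications. The key idea: if the exponent is even, square the half-power; if odd, multiply by the base once.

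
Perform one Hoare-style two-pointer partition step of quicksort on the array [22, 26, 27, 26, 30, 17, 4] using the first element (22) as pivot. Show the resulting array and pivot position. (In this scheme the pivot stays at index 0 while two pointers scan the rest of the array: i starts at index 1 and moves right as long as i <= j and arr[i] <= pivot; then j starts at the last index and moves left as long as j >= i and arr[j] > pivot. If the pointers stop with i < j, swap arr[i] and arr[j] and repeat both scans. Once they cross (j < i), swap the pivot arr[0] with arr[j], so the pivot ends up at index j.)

Hoare-style two-pointer partition with pivot = 22:

Initial array: [22, 26, 27, 26, 30, 17, 4]

Pointers start at i = 1, j = 6.
i stops at index 1 (arr[1]=26 > 22), j stops at index 6 (arr[6]=4 <= 22): swap arr[1] and arr[6], array becomes [22, 4, 27, 26, 30, 17, 26]
i stops at index 2 (arr[2]=27 > 22), j stops at index 5 (arr[5]=17 <= 22): swap arr[2] and arr[5], array becomes [22, 4, 17, 26, 30, 27, 26]
i ends at 3, j ends at 2: the pointers have crossed (j < i), so scanning stops.

Swap pivot arr[0] with arr[2] to place pivot at position 2: [17, 4, 22, 26, 30, 27, 26]
Pivot position: 2

After partitioning with pivot 22, the array becomes [17, 4, 22, 26, 30, 27, 26]. The pivot is placed at index 2. All elements to the left of the pivot are <= 22, and all elements to the right are > 22.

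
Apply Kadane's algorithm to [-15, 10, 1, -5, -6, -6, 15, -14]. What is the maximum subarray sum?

Using Kadane's algorithm on [-15, 10, 1, -5, -6, -6, 15, -14]:

Scanning through the array:
Position 1 (value 10): max_ending_here = 10, max_so_far = 10
Position 2 (value 1): max_ending_here = 11, max_so_far = 11
Position 3 (value -5): max_ending_here = 6, max_so_far = 11
Position 4 (value -6): max_ending_here = 0, max_so_far = 11
Position 5 (value -6): max_ending_here = -6, max_so_far = 11
Position 6 (value 15): max_ending_here = 15, max_so_far = 15
Position 7 (value -14): max_ending_here = 1, max_so_far = 15

Maximum subarray: [15]
Maximum sum: 15

The maximum subarray is [15] with sum 15. This subarray runs from index 6 to index 6.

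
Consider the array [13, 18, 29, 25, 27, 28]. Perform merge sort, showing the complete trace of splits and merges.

Merge sort trace:

Split: [13, 18, 29, 25, 27, 28] -> [13, 18, 29] and [25, 27, 28]
  Split: [13, 18, 29] -> [13] and [18, 29]
    Split: [18, 29] -> [18] and [29]
    Merge: [18] + [29] -> [18, 29]
  Merge: [13] + [18, 29] -> [13, 18, 29]
  Split: [25, 27, 28] -> [25] and [27, 28]
    Split: [27, 28] -> [27] and [28]
    Merge: [27] + [28] -> [27, 28]
  Merge: [25] + [27, 28] -> [25, 27, 28]
Merge: [13, 18, 29] + [25, 27, 28] -> [13, 18, 25, 27, 28, 29]

Final sorted array: [13, 18, 25, 27, 28, 29]

The merge sort proceeds by recursively splitting the array and merging sorted halves.
After all merges, the sorted array is [13, 18, 25, 27, 28, 29].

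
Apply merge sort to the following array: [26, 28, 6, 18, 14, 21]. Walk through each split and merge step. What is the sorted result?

Merge sort trace:

Split: [26, 28, 6, 18, 14, 21] -> [26, 28, 6] and [18, 14, 21]
  Split: [26, 28, 6] -> [26] and [28, 6]
    Split: [28, 6] -> [28] and [6]
    Merge: [28] + [6] -> [6, 28]
  Merge: [26] + [6, 28] -> [6, 26, 28]
  Split: [18, 14, 21] -> [18] and [14, 21]
    Split: [14, 21] -> [14] and [21]
    Merge: [14] + [21] -> [14, 21]
  Merge: [18] + [14, 21] -> [14, 18, 21]
Merge: [6, 26, 28] + [14, 18, 21] -> [6, 14, 18, 21, 26, 28]

Final sorted array: [6, 14, 18, 21, 26, 28]

The merge sort proceeds by recursively splitting the array and merging sorted halves.
After all merges, the sorted array is [6, 14, 18, 21, 26, 28].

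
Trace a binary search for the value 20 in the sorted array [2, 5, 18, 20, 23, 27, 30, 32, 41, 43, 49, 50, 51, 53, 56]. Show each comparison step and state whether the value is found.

Binary search for 20 in [2, 5, 18, 20, 23, 27, 30, 32, 41, 43, 49, 50, 51, 53, 56]:

lo=0, hi=14, mid=7, arr[mid]=32 -> 32 > 20, search left half
lo=0, hi=6, mid=3, arr[mid]=20 -> Found target at index 3!

Binary search finds 20 at index 3 after 2 comparisons. The search repeatedly halves the search space by comparing with the middle element.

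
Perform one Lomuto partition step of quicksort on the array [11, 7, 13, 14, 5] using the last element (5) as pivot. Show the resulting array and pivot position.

Lomuto partition with pivot = 5:

Initial array: [11, 7, 13, 14, 5]

arr[0]=11 > 5: no swap
arr[1]=7 > 5: no swap
arr[2]=13 > 5: no swap
arr[3]=14 > 5: no swap

Place pivot at position 0: [5, 7, 13, 14, 11]
Pivot position: 0

After partitioning with pivot 5, the array becomes [5, 7, 13, 14, 11]. The pivot is placed at index 0. All elements to the left of the pivot are <= 5, and all elements to the right are > 5.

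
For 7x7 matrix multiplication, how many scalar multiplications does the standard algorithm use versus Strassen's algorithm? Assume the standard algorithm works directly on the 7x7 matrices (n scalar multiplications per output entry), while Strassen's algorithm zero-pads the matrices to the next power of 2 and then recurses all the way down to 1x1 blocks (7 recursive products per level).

Matrix multiplication for 7x7 matrices:

Strassen's algorithm requires power-of-2 dimensions. Pad 7x7 to 8x8 (next power of 2).

Standard algorithm: 7^3 = 343 multiplications
Strassen's algorithm: 7^(log2(8)) = 7^3 = 343 multiplications
Savings: 343 - 343 = 0 multiplications

Standard: 343 multiplications (7^3). Strassen: 343 multiplications (7^3, after padding to 8x8). Strassen reduces 8 recursive multiplications to 7 at each level.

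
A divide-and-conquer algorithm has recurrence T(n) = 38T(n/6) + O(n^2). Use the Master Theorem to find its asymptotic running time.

Master Theorem for T(n) = 38T(n/6) + O(n^2):

a = 38, b = 6, c = 2
log_b(a) = log_6(38) = 2.0302

Case 1: c = 2 < log_6(38) = 2.0302
T(n) = O(n^(log_6 38))

For T(n) = 38T(n/6) + O(n^2): log_6(38) = 2.0302. This is Case 1 of the Master Theorem (c < log_b(a), work dominated by leaves), giving O(n^(log_6 38)).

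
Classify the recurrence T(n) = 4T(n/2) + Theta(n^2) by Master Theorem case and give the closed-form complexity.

Master Theorem for T(n) = 4T(n/2) + O(n^2):

a = 4, b = 2, c = 2
log_b(a) = log_2(4) = 2.0000

Case 2: c = 2 = log_2(4) = 2.0000
T(n) = O(n^2 log n) = O(n^2 log n)

For T(n) = 4T(n/2) + O(n^2): log_2(4) = 2.0000. This is Case 2 of the Master Theorem (c = log_b(a), equal work at all levels), giving O(n^2 log n).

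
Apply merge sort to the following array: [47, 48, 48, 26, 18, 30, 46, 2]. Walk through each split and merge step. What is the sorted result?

Merge sort trace:

Split: [47, 48, 48, 26, 18, 30, 46, 2] -> [47, 48, 48, 26] and [18, 30, 46, 2]
  Split: [47, 48, 48, 26] -> [47, 48] and [48, 26]
    Split: [47, 48] -> [47] and [48]
    Merge: [47] + [48] -> [47, 48]
    Split: [48, 26] -> [48] and [26]
    Merge: [48] + [26] -> [26, 48]
  Merge: [47, 48] + [26, 48] -> [26, 47, 48, 48]
  Split: [18, 30, 46, 2] -> [18, 30] and [46, 2]
    Split: [18, 30] -> [18] and [30]
    Merge: [18] + [30] -> [18, 30]
    Split: [46, 2] -> [46] and [2]
    Merge: [46] + [2] -> [2, 46]
  Merge: [18, 30] + [2, 46] -> [2, 18, 30, 46]
Merge: [26, 47, 48, 48] + [2, 18, 30, 46] -> [2, 18, 26, 30, 46, 47, 48, 48]

Final sorted array: [2, 18, 26, 30, 46, 47, 48, 48]

The merge sort proceeds by recursively splitting the array and merging sorted halves.
After all merges, the sorted array is [2, 18, 26, 30, 46, 47, 48, 48].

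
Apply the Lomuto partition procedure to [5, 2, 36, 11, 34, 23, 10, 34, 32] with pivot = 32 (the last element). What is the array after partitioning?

Lomuto partition with pivot = 32:

Initial array: [5, 2, 36, 11, 34, 23, 10, 34, 32]

arr[0]=5 <= 32: swap with position 0, array becomes [5, 2, 36, 11, 34, 23, 10, 34, 32]
arr[1]=2 <= 32: swap with position 1, array becomes [5, 2, 36, 11, 34, 23, 10, 34, 32]
arr[2]=36 > 32: no swap
arr[3]=11 <= 32: swap with position 2, array becomes [5, 2, 11, 36, 34, 23, 10, 34, 32]
arr[4]=34 > 32: no swap
arr[5]=23 <= 32: swap with position 3, array becomes [5, 2, 11, 23, 34, 36, 10, 34, 32]
arr[6]=10 <= 32: swap with position 4, array becomes [5, 2, 11, 23, 10, 36, 34, 34, 32]
arr[7]=34 > 32: no swap

Place pivot at position 5: [5, 2, 11, 23, 10, 32, 34, 34, 36]
Pivot position: 5

After partitioning with pivot 32, the array becomes [5, 2, 11, 23, 10, 32, 34, 34, 36]. The pivot is placed at index 5. All elements to the left of the pivot are <= 32, and all elements to the right are > 32.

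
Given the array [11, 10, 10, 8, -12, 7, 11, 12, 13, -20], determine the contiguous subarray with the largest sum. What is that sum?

Using Kadane's algorithm on [11, 10, 10, 8, -12, 7, 11, 12, 13, -20]:

Scanning through the array:
Position 1 (value 10): max_ending_here = 21, max_so_far = 21
Position 2 (value 10): max_ending_here = 31, max_so_far = 31
Position 3 (value 8): max_ending_here = 39, max_so_far = 39
Position 4 (value -12): max_ending_here = 27, max_so_far = 39
Position 5 (value 7): max_ending_here = 34, max_so_far = 39
Position 6 (value 11): max_ending_here = 45, max_so_far = 45
Position 7 (value 12): max_ending_here = 57, max_so_far = 57
Position 8 (value 13): max_ending_here = 70, max_so_far = 70
Position 9 (value -20): max_ending_here = 50, max_so_far = 70

Maximum subarray: [11, 10, 10, 8, -12, 7, 11, 12, 13]
Maximum sum: 70

The maximum subarray is [11, 10, 10, 8, -12, 7, 11, 12, 13] with sum 70. This subarray runs from index 0 to index 8.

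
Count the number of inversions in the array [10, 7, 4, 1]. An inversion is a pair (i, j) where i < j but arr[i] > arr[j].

Finding inversions in [10, 7, 4, 1]:

(0, 1): arr[0]=10 > arr[1]=7
(0, 2): arr[0]=10 > arr[2]=4
(0, 3): arr[0]=10 > arr[3]=1
(1, 2): arr[1]=7 > arr[2]=4
(1, 3): arr[1]=7 > arr[3]=1
(2, 3): arr[2]=4 > arr[3]=1

Total inversions: 6

The array has 6 inversion(s): (0,1), (0,2), (0,3), (1,2), (1,3), (2,3). Each pair (i,j) satisfies i < j and arr[i] > arr[j].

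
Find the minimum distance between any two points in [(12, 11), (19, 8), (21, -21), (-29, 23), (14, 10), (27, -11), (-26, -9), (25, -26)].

Computing all pairwise distances among 8 points:

d((12, 11), (19, 8)) = 7.6158
d((12, 11), (21, -21)) = 33.2415
d((12, 11), (-29, 23)) = 42.72
d((12, 11), (14, 10)) = 2.2361 <-- minimum
d((12, 11), (27, -11)) = 26.6271
d((12, 11), (-26, -9)) = 42.9418
d((12, 11), (25, -26)) = 39.2173
d((19, 8), (21, -21)) = 29.0689
d((19, 8), (-29, 23)) = 50.2892
d((19, 8), (14, 10)) = 5.3852
d((19, 8), (27, -11)) = 20.6155
d((19, 8), (-26, -9)) = 48.1041
d((19, 8), (25, -26)) = 34.5254
d((21, -21), (-29, 23)) = 66.6033
d((21, -21), (14, 10)) = 31.7805
d((21, -21), (27, -11)) = 11.6619
d((21, -21), (-26, -9)) = 48.5077
d((21, -21), (25, -26)) = 6.4031
d((-29, 23), (14, 10)) = 44.9222
d((-29, 23), (27, -11)) = 65.5134
d((-29, 23), (-26, -9)) = 32.1403
d((-29, 23), (25, -26)) = 72.9178
d((14, 10), (27, -11)) = 24.6982
d((14, 10), (-26, -9)) = 44.2832
d((14, 10), (25, -26)) = 37.6431
d((27, -11), (-26, -9)) = 53.0377
d((27, -11), (25, -26)) = 15.1327
d((-26, -9), (25, -26)) = 53.7587

Closest pair: (12, 11) and (14, 10) with distance 2.2361

The closest pair is (12, 11) and (14, 10) with Euclidean distance 2.2361. For 8 points, brute-force pairwise comparison is shown above. For large n, the divide-and-conquer algorithm (sort by x, recurse on halves, check the dividing strip) achieves O(n log n).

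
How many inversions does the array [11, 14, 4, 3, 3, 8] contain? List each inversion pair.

Finding inversions in [11, 14, 4, 3, 3, 8]:

(0, 2): arr[0]=11 > arr[2]=4
(0, 3): arr[0]=11 > arr[3]=3
(0, 4): arr[0]=11 > arr[4]=3
(0, 5): arr[0]=11 > arr[5]=8
(1, 2): arr[1]=14 > arr[2]=4
(1, 3): arr[1]=14 > arr[3]=3
(1, 4): arr[1]=14 > arr[4]=3
(1, 5): arr[1]=14 > arr[5]=8
(2, 3): arr[2]=4 > arr[3]=3
(2, 4): arr[2]=4 > arr[4]=3

Total inversions: 10

The array has 10 inversion(s): (0,2), (0,3), (0,4), (0,5), (1,2), (1,3), (1,4), (1,5), (2,3), (2,4). Each pair (i,j) satisfies i < j and arr[i] > arr[j].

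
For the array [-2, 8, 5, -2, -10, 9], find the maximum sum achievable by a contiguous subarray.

Using Kadane's algorithm on [-2, 8, 5, -2, -10, 9]:

Scanning through the array:
Position 1 (value 8): max_ending_here = 8, max_so_far = 8
Position 2 (value 5): max_ending_here = 13, max_so_far = 13
Position 3 (value -2): max_ending_here = 11, max_so_far = 13
Position 4 (value -10): max_ending_here = 1, max_so_far = 13
Position 5 (value 9): max_ending_here = 10, max_so_far = 13

Maximum subarray: [8, 5]
Maximum sum: 13

The maximum subarray is [8, 5] with sum 13. This subarray runs from index 1 to index 2.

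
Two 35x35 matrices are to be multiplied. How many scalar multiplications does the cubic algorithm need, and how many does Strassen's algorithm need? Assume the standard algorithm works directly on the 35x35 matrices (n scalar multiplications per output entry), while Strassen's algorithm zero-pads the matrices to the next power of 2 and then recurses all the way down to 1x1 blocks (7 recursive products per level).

Matrix multiplication for 35x35 matrices:

Strassen's algorithm requires power-of-2 dimensions. Pad 35x35 to 64x64 (next power of 2).

Standard algorithm: 35^3 = 42875 multiplications
Strassen's algorithm: 7^(log2(64)) = 7^6 = 117649 multiplications
Difference: 42875 - 117649 = -74774 (Strassen uses MORE here due to padding overhead — for small or just-over-power-of-2 n, padding can outweigh the per-level savings)

Standard: 42875 multiplications (35^3). Strassen: 117649 multiplications (7^6, after padding to 64x64). Strassen reduces 8 recursive multiplications to 7 at each level.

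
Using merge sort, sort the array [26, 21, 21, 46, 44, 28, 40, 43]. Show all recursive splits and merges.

Merge sort trace:

Split: [26, 21, 21, 46, 44, 28, 40, 43] -> [26, 21, 21, 46] and [44, 28, 40, 43]
  Split: [26, 21, 21, 46] -> [26, 21] and [21, 46]
    Split: [26, 21] -> [26] and [21]
    Merge: [26] + [21] -> [21, 26]
    Split: [21, 46] -> [21] and [46]
    Merge: [21] + [46] -> [21, 46]
  Merge: [21, 26] + [21, 46] -> [21, 21, 26, 46]
  Split: [44, 28, 40, 43] -> [44, 28] and [40, 43]
    Split: [44, 28] -> [44] and [28]
    Merge: [44] + [28] -> [28, 44]
    Split: [40, 43] -> [40] and [43]
    Merge: [40] + [43] -> [40, 43]
  Merge: [28, 44] + [40, 43] -> [28, 40, 43, 44]
Merge: [21, 21, 26, 46] + [28, 40, 43, 44] -> [21, 21, 26, 28, 40, 43, 44, 46]

Final sorted array: [21, 21, 26, 28, 40, 43, 44, 46]

The merge sort proceeds by recursively splitting the array and merging sorted halves.
After all merges, the sorted array is [21, 21, 26, 28, 40, 43, 44, 46].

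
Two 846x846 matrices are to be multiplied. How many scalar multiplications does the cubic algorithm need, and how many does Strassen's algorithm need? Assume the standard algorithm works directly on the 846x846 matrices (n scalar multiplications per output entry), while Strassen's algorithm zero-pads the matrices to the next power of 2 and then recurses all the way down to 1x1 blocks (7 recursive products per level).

Matrix multiplication for 846x846 matrices:

Strassen's algorithm requires power-of-2 dimensions. Pad 846x846 to 1024x1024 (next power of 2).

Standard algorithm: 846^3 = 605495736 multiplications
Strassen's algorithm: 7^(log2(1024)) = 7^10 = 282475249 multiplications
Savings: 605495736 - 282475249 = 323020487 multiplications

Standard: 605495736 multiplications (846^3). Strassen: 282475249 multiplications (7^10, after padding to 1024x1024). Strassen reduces 8 recursive multiplications to 7 at each level.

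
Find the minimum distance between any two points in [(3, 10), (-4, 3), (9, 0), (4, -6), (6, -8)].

Computing all pairwise distances among 5 points:

d((3, 10), (-4, 3)) = 9.8995
d((3, 10), (9, 0)) = 11.6619
d((3, 10), (4, -6)) = 16.0312
d((3, 10), (6, -8)) = 18.2483
d((-4, 3), (9, 0)) = 13.3417
d((-4, 3), (4, -6)) = 12.0416
d((-4, 3), (6, -8)) = 14.8661
d((9, 0), (4, -6)) = 7.8102
d((9, 0), (6, -8)) = 8.544
d((4, -6), (6, -8)) = 2.8284 <-- minimum

Closest pair: (4, -6) and (6, -8) with distance 2.8284

The closest pair is (4, -6) and (6, -8) with Euclidean distance 2.8284. For 5 points, brute-force pairwise comparison is shown above. For large n, the divide-and-conquer algorithm (sort by x, recurse on halves, check the dividing strip) achieves O(n log n).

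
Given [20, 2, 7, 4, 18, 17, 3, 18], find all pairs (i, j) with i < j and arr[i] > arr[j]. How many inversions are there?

Finding inversions in [20, 2, 7, 4, 18, 17, 3, 18]:

(0, 1): arr[0]=20 > arr[1]=2
(0, 2): arr[0]=20 > arr[2]=7
(0, 3): arr[0]=20 > arr[3]=4
(0, 4): arr[0]=20 > arr[4]=18
(0, 5): arr[0]=20 > arr[5]=17
(0, 6): arr[0]=20 > arr[6]=3
(0, 7): arr[0]=20 > arr[7]=18
(2, 3): arr[2]=7 > arr[3]=4
(2, 6): arr[2]=7 > arr[6]=3
(3, 6): arr[3]=4 > arr[6]=3
(4, 5): arr[4]=18 > arr[5]=17
(4, 6): arr[4]=18 > arr[6]=3
(5, 6): arr[5]=17 > arr[6]=3

Total inversions: 13

The array has 13 inversion(s): (0,1), (0,2), (0,3), (0,4), (0,5), (0,6), (0,7), (2,3), (2,6), (3,6), (4,5), (4,6), (5,6). Each pair (i,j) satisfies i < j and arr[i] > arr[j].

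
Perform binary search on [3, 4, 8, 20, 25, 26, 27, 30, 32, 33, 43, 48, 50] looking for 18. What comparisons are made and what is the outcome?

Binary search for 18 in [3, 4, 8, 20, 25, 26, 27, 30, 32, 33, 43, 48, 50]:

lo=0, hi=12, mid=6, arr[mid]=27 -> 27 > 18, search left half
lo=0, hi=5, mid=2, arr[mid]=8 -> 8 < 18, search right half
lo=3, hi=5, mid=4, arr[mid]=25 -> 25 > 18, search left half
lo=3, hi=3, mid=3, arr[mid]=20 -> 20 > 18, search left half
lo=3 > hi=2, target 18 not found

Binary search determines that 18 is not in the array after 4 comparisons. The search space was exhausted without finding the target.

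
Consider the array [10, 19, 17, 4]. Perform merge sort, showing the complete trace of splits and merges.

Merge sort trace:

Split: [10, 19, 17, 4] -> [10, 19] and [17, 4]
  Split: [10, 19] -> [10] and [19]
  Merge: [10] + [19] -> [10, 19]
  Split: [17, 4] -> [17] and [4]
  Merge: [17] + [4] -> [4, 17]
Merge: [10, 19] + [4, 17] -> [4, 10, 17, 19]

Final sorted array: [4, 10, 17, 19]

The merge sort proceeds by recursively splitting the array and merging sorted halves.
After all merges, the sorted array is [4, 10, 17, 19].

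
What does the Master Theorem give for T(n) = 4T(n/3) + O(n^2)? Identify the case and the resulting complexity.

Master Theorem for T(n) = 4T(n/3) + O(n^2):

a = 4, b = 3, c = 2
log_b(a) = log_3(4) = 1.2619

Case 3: c = 2 > log_3(4) = 1.2619
T(n) = O(n^2) = O(n^2)

For T(n) = 4T(n/3) + O(n^2): log_3(4) = 1.2619. This is Case 3 of the Master Theorem (c > log_b(a), work dominated by root), giving O(n^2).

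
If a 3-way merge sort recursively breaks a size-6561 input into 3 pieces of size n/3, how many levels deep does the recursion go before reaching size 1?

For divide and conquer with division factor 3:

Problem sizes at each level:
Level 0: 6561
Level 1: 2187
Level 2: 729
Level 3: 243
Level 4: 81
Level 5: 27
Level 6: 9
Level 7: 3
Level 8: 1

The root is level 0 and the size-1 base case is level 8 (the tree spans levels 0 through 8, i.e. 9 levels counting the root), so the depth is the number of divisions: log_3(6561) = 8

The recursion tree depth is log_3(6561) = 8. At each level, the problem size is divided by 3, so it takes 8 divisions to reduce to a base case of size 1. The algorithm makes 3 recursive calls at each level.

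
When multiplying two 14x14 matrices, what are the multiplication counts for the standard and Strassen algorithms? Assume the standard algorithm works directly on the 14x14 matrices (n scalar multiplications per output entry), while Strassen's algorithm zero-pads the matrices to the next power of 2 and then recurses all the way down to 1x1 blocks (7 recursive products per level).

Matrix multiplication for 14x14 matrices:

Strassen's algorithm requires power-of-2 dimensions. Pad 14x14 to 16x16 (next power of 2).

Standard algorithm: 14^3 = 2744 multiplications
Strassen's algorithm: 7^(log2(16)) = 7^4 = 2401 multiplications
Savings: 2744 - 2401 = 343 multiplications

Standard: 2744 multiplications (14^3). Strassen: 2401 multiplications (7^4, after padding to 16x16). Strassen reduces 8 recursive multiplications to 7 at each level.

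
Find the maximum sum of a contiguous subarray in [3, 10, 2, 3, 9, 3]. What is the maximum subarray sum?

Using Kadane's algorithm on [3, 10, 2, 3, 9, 3]:

Scanning through the array:
Position 1 (value 10): max_ending_here = 13, max_so_far = 13
Position 2 (value 2): max_ending_here = 15, max_so_far = 15
Position 3 (value 3): max_ending_here = 18, max_so_far = 18
Position 4 (value 9): max_ending_here = 27, max_so_far = 27
Position 5 (value 3): max_ending_here = 30, max_so_far = 30

Maximum subarray: [3, 10, 2, 3, 9, 3]
Maximum sum: 30

The maximum subarray is [3, 10, 2, 3, 9, 3] with sum 30. This subarray runs from index 0 to index 5.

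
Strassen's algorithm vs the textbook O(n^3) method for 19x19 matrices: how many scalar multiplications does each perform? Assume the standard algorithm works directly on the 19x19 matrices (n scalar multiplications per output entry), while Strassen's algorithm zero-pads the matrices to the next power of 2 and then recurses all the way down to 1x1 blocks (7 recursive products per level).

Matrix multiplication for 19x19 matrices:

Strassen's algorithm requires power-of-2 dimensions. Pad 19x19 to 32x32 (next power of 2).

Standard algorithm: 19^3 = 6859 multiplications
Strassen's algorithm: 7^(log2(32)) = 7^5 = 16807 multiplications
Difference: 6859 - 16807 = -9948 (Strassen uses MORE here due to padding overhead — for small or just-over-power-of-2 n, padding can outweigh the per-level savings)

Standard: 6859 multiplications (19^3). Strassen: 16807 multiplications (7^5, after padding to 32x32). Strassen reduces 8 recursive multiplications to 7 at each level.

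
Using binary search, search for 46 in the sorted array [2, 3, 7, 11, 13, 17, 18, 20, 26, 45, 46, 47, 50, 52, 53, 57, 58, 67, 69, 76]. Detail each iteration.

Binary search for 46 in [2, 3, 7, 11, 13, 17, 18, 20, 26, 45, 46, 47, 50, 52, 53, 57, 58, 67, 69, 76]:

lo=0, hi=19, mid=9, arr[mid]=45 -> 45 < 46, search right half
lo=10, hi=19, mid=14, arr[mid]=53 -> 53 > 46, search left half
lo=10, hi=13, mid=11, arr[mid]=47 -> 47 > 46, search left half
lo=10, hi=10, mid=10, arr[mid]=46 -> Found target at index 10!

Binary search finds 46 at index 10 after 4 comparisons. The search repeatedly halves the search space by comparing with the middle element.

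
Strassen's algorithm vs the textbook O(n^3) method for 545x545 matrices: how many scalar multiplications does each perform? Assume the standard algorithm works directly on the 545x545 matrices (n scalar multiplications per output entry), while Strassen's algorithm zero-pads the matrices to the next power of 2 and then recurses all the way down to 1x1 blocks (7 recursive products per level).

Matrix multiplication for 545x545 matrices:

Strassen's algorithm requires power-of-2 dimensions. Pad 545x545 to 1024x1024 (next power of 2).

Standard algorithm: 545^3 = 161878625 multiplications
Strassen's algorithm: 7^(log2(1024)) = 7^10 = 282475249 multiplications
Difference: 161878625 - 282475249 = -120596624 (Strassen uses MORE here due to padding overhead — for small or just-over-power-of-2 n, padding can outweigh the per-level savings)

Standard: 161878625 multiplications (545^3). Strassen: 282475249 multiplications (7^10, after padding to 1024x1024). Strassen reduces 8 recursive multiplications to 7 at each level.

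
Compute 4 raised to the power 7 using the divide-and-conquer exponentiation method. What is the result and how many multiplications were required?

Computing 4^7 by squaring (build up from 4^1; each line after the first costs one multiplication):

4^1 = 4
4^2 = (4^1)^2 = 4^2 = 16
4^3 = 4 * 4^2 = 4 * 16 = 64
4^6 = (4^3)^2 = 64^2 = 4096
4^7 = 4 * 4^6 = 4 * 4096 = 16384

Result: 16384
Multiplications needed: 4 (4 lines after 4^1)

4^7 = 16384. Using exponentiation by squaring, this requires 4 multiplications. The key idea: if the exponent is even, square the half-power; if odd, multiply by the base once.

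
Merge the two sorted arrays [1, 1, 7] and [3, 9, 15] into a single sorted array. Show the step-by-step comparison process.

Merging process:

Compare 1 vs 3: take 1 from left. Merged: [1]
Compare 1 vs 3: take 1 from left. Merged: [1, 1]
Compare 7 vs 3: take 3 from right. Merged: [1, 1, 3]
Compare 7 vs 9: take 7 from left. Merged: [1, 1, 3, 7]
Append remaining from right: [9, 15]. Merged: [1, 1, 3, 7, 9, 15]

Final merged array: [1, 1, 3, 7, 9, 15]
Total comparisons: 4

The merged array is [1, 1, 3, 7, 9, 15], requiring 4 comparisons. The merge step runs in O(n) time where n is the total number of elements.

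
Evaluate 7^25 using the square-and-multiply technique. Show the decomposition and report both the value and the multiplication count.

Computing 7^25 by squaring (build up from 7^1; each line after the first costs one multiplication):

7^1 = 7
7^2 = (7^1)^2 = 7^2 = 49
7^3 = 7 * 7^2 = 7 * 49 = 343
7^6 = (7^3)^2 = 343^2 = 117649
7^12 = (7^6)^2 = 117649^2 = 13841287201
7^24 = (7^12)^2 = 13841287201^2 = 191581231380566414401
7^25 = 7 * 7^24 = 7 * 191581231380566414401 = 1341068619663964900807

Result: 1341068619663964900807
Multiplications needed: 6 (6 lines after 7^1)

7^25 = 1341068619663964900807. Using exponentiation by squaring, this requires 6 multiplications. The key idea: if the exponent is even, square the half-power; if odd, multiply by the base once.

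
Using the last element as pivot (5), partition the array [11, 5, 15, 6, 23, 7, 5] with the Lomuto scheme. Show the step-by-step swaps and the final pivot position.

Lomuto partition with pivot = 5:

Initial array: [11, 5, 15, 6, 23, 7, 5]

arr[0]=11 > 5: no swap
arr[1]=5 <= 5: swap with position 0, array becomes [5, 11, 15, 6, 23, 7, 5]
arr[2]=15 > 5: no swap
arr[3]=6 > 5: no swap
arr[4]=23 > 5: no swap
arr[5]=7 > 5: no swap

Place pivot at position 1: [5, 5, 15, 6, 23, 7, 11]
Pivot position: 1

After partitioning with pivot 5, the array becomes [5, 5, 15, 6, 23, 7, 11]. The pivot is placed at index 1. All elements to the left of the pivot are <= 5, and all elements to the right are > 5.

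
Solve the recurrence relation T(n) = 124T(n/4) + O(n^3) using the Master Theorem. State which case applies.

Master Theorem for T(n) = 124T(n/4) + O(n^3):

a = 124, b = 4, c = 3
log_b(a) = log_4(124) = 3.4771

Case 1: c = 3 < log_4(124) = 3.4771
T(n) = O(n^(log_4 124))

For T(n) = 124T(n/4) + O(n^3): log_4(124) = 3.4771. This is Case 1 of the Master Theorem (c < log_b(a), work dominated by leaves), giving O(n^(log_4 124)).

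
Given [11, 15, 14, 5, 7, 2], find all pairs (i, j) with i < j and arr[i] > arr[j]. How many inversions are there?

Finding inversions in [11, 15, 14, 5, 7, 2]:

(0, 3): arr[0]=11 > arr[3]=5
(0, 4): arr[0]=11 > arr[4]=7
(0, 5): arr[0]=11 > arr[5]=2
(1, 2): arr[1]=15 > arr[2]=14
(1, 3): arr[1]=15 > arr[3]=5
(1, 4): arr[1]=15 > arr[4]=7
(1, 5): arr[1]=15 > arr[5]=2
(2, 3): arr[2]=14 > arr[3]=5
(2, 4): arr[2]=14 > arr[4]=7
(2, 5): arr[2]=14 > arr[5]=2
(3, 5): arr[3]=5 > arr[5]=2
(4, 5): arr[4]=7 > arr[5]=2

Total inversions: 12

The array has 12 inversion(s): (0,3), (0,4), (0,5), (1,2), (1,3), (1,4), (1,5), (2,3), (2,4), (2,5), (3,5), (4,5). Each pair (i,j) satisfies i < j and arr[i] > arr[j].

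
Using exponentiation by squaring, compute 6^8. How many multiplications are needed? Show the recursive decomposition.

Computing 6^8 by squaring (build up from 6^1; each line after the first costs one multiplication):

6^1 = 6
6^2 = (6^1)^2 = 6^2 = 36
6^4 = (6^2)^2 = 36^2 = 1296
6^8 = (6^4)^2 = 1296^2 = 1679616

Result: 1679616
Multiplications needed: 3 (3 lines after 6^1)

6^8 = 1679616. Using exponentiation by squaring, this requires 3 multiplications. The key idea: if the exponent is even, square the half-power; if odd, multiply by the base once.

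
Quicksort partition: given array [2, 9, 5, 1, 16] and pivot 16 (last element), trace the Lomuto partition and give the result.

Lomuto partition with pivot = 16:

Initial array: [2, 9, 5, 1, 16]

arr[0]=2 <= 16: swap with position 0, array becomes [2, 9, 5, 1, 16]
arr[1]=9 <= 16: swap with position 1, array becomes [2, 9, 5, 1, 16]
arr[2]=5 <= 16: swap with position 2, array becomes [2, 9, 5, 1, 16]
arr[3]=1 <= 16: swap with position 3, array becomes [2, 9, 5, 1, 16]

Place pivot at position 4: [2, 9, 5, 1, 16]
Pivot position: 4

After partitioning with pivot 16, the array becomes [2, 9, 5, 1, 16]. The pivot is placed at index 4. All elements to the left of the pivot are <= 16, and all elements to the right are > 16.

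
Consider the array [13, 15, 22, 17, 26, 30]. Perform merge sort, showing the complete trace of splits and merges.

Merge sort trace:

Split: [13, 15, 22, 17, 26, 30] -> [13, 15, 22] and [17, 26, 30]
  Split: [13, 15, 22] -> [13] and [15, 22]
    Split: [15, 22] -> [15] and [22]
    Merge: [15] + [22] -> [15, 22]
  Merge: [13] + [15, 22] -> [13, 15, 22]
  Split: [17, 26, 30] -> [17] and [26, 30]
    Split: [26, 30] -> [26] and [30]
    Merge: [26] + [30] -> [26, 30]
  Merge: [17] + [26, 30] -> [17, 26, 30]
Merge: [13, 15, 22] + [17, 26, 30] -> [13, 15, 17, 22, 26, 30]

Final sorted array: [13, 15, 17, 22, 26, 30]

The merge sort proceeds by recursively splitting the array and merging sorted halves.
After all merges, the sorted array is [13, 15, 17, 22, 26, 30].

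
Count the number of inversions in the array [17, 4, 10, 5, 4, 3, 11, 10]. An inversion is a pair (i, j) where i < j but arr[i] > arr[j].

Finding inversions in [17, 4, 10, 5, 4, 3, 11, 10]:

(0, 1): arr[0]=17 > arr[1]=4
(0, 2): arr[0]=17 > arr[2]=10
(0, 3): arr[0]=17 > arr[3]=5
(0, 4): arr[0]=17 > arr[4]=4
(0, 5): arr[0]=17 > arr[5]=3
(0, 6): arr[0]=17 > arr[6]=11
(0, 7): arr[0]=17 > arr[7]=10
(1, 5): arr[1]=4 > arr[5]=3
(2, 3): arr[2]=10 > arr[3]=5
(2, 4): arr[2]=10 > arr[4]=4
(2, 5): arr[2]=10 > arr[5]=3
(3, 4): arr[3]=5 > arr[4]=4
(3, 5): arr[3]=5 > arr[5]=3
(4, 5): arr[4]=4 > arr[5]=3
(6, 7): arr[6]=11 > arr[7]=10

Total inversions: 15

The array has 15 inversion(s): (0,1), (0,2), (0,3), (0,4), (0,5), (0,6), (0,7), (1,5), (2,3), (2,4), (2,5), (3,4), (3,5), (4,5), (6,7). Each pair (i,j) satisfies i < j and arr[i] > arr[j].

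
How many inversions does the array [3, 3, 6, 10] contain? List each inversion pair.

Finding inversions in [3, 3, 6, 10]:


Total inversions: 0

The array has 0 inversions. It is already sorted.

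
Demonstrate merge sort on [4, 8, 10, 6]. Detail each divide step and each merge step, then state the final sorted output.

Merge sort trace:

Split: [4, 8, 10, 6] -> [4, 8] and [10, 6]
  Split: [4, 8] -> [4] and [8]
  Merge: [4] + [8] -> [4, 8]
  Split: [10, 6] -> [10] and [6]
  Merge: [10] + [6] -> [6, 10]
Merge: [4, 8] + [6, 10] -> [4, 6, 8, 10]

Final sorted array: [4, 6, 8, 10]

The merge sort proceeds by recursively splitting the array and merging sorted halves.
After all merges, the sorted array is [4, 6, 8, 10].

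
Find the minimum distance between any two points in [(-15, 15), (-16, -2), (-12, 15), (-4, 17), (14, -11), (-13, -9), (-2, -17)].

Computing all pairwise distances among 7 points:

d((-15, 15), (-16, -2)) = 17.0294
d((-15, 15), (-12, 15)) = 3.0 <-- minimum
d((-15, 15), (-4, 17)) = 11.1803
d((-15, 15), (14, -11)) = 38.9487
d((-15, 15), (-13, -9)) = 24.0832
d((-15, 15), (-2, -17)) = 34.5398
d((-16, -2), (-12, 15)) = 17.4642
d((-16, -2), (-4, 17)) = 22.4722
d((-16, -2), (14, -11)) = 31.3209
d((-16, -2), (-13, -9)) = 7.6158
d((-16, -2), (-2, -17)) = 20.5183
d((-12, 15), (-4, 17)) = 8.2462
d((-12, 15), (14, -11)) = 36.7696
d((-12, 15), (-13, -9)) = 24.0208
d((-12, 15), (-2, -17)) = 33.5261
d((-4, 17), (14, -11)) = 33.2866
d((-4, 17), (-13, -9)) = 27.5136
d((-4, 17), (-2, -17)) = 34.0588
d((14, -11), (-13, -9)) = 27.074
d((14, -11), (-2, -17)) = 17.088
d((-13, -9), (-2, -17)) = 13.6015

Closest pair: (-15, 15) and (-12, 15) with distance 3.0

The closest pair is (-15, 15) and (-12, 15) with Euclidean distance 3.0. For 7 points, brute-force pairwise comparison is shown above. For large n, the divide-and-conquer algorithm (sort by x, recurse on halves, check the dividing strip) achieves O(n log n).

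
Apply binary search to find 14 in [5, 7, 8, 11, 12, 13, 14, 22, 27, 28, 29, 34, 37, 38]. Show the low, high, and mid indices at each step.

Binary search for 14 in [5, 7, 8, 11, 12, 13, 14, 22, 27, 28, 29, 34, 37, 38]:

lo=0, hi=13, mid=6, arr[mid]=14 -> Found target at index 6!

Binary search finds 14 at index 6 after 1 comparisons. The search repeatedly halves the search space by comparing with the middle element.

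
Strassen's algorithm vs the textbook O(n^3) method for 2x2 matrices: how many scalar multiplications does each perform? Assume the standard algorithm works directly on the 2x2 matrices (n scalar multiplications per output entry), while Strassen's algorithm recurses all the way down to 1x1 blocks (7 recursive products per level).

Matrix multiplication for 2x2 matrices:

Standard algorithm: 2^3 = 8 multiplications
Strassen's algorithm: 7^(log2(2)) = 7^1 = 7 multiplications
Savings: 8 - 7 = 1 multiplications

Standard: 8 multiplications (2^3). Strassen: 7 multiplications (7^1). Strassen reduces 8 recursive multiplications to 7 at each level.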